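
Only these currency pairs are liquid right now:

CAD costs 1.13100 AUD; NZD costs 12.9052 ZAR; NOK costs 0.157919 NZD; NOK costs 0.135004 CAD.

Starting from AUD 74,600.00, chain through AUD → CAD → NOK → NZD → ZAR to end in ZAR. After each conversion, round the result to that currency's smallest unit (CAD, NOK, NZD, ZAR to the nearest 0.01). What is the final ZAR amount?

ZAR 995,700.45

AUD 74,600.00 ÷ 1.13100 = CAD 65,959.33
CAD 65,959.33 ÷ 0.135004 = NOK 488,573.15
NOK 488,573.15 × 0.157919 = NZD 77,154.98
NZD 77,154.98 × 12.9052 = ZAR 995,700.45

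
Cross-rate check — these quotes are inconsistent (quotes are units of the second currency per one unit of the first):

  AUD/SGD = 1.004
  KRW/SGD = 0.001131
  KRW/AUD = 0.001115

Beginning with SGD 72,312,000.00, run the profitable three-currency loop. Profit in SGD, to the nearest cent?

Profitable loop is SGD → AUD → KRW → SGD:
SGD 72,312,000.00 ÷ 1.004 = AUD 72,023,904.38
AUD 72,023,904.38 ÷ 0.001115 = KRW 64,595,429,939
KRW 64,595,429,939 × 0.001131 = SGD 73,057,431.26
Profit = SGD 73,057,431.26 − SGD 72,312,000.00

Profit: SGD 745,431.26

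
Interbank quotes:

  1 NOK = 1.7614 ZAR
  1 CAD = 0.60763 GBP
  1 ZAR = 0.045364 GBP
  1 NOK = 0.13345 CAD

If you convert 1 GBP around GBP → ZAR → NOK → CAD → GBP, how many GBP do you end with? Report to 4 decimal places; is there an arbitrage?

Around GBP → ZAR → NOK → CAD → GBP: 1 ÷ 0.045364 ÷ 1.7614 × 0.13345 × 0.60763 = 1.014819
Product > 1; profitable direction is GBP → ZAR → NOK → CAD → GBP.

1.0148 (arbitrage exists)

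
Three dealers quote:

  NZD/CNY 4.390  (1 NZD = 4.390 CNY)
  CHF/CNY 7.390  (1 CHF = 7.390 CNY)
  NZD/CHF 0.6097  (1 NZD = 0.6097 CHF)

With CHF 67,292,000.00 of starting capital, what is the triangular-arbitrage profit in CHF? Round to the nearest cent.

Profitable loop is CHF → CNY → NZD → CHF:
CHF 67,292,000.00 × 7.390 = CNY 497,287,880.00
CNY 497,287,880.00 ÷ 4.390 = NZD 113,277,421.41
NZD 113,277,421.41 × 0.6097 = CHF 69,065,243.84
Profit = CHF 69,065,243.84 − CHF 67,292,000.00

Profit: CHF 1,773,243.84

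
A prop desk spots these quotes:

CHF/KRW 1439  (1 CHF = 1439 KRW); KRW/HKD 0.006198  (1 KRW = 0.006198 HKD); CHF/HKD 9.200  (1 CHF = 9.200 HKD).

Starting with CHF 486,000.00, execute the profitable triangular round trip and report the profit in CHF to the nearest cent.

Profitable loop is CHF → HKD → KRW → CHF:
CHF 486,000.00 × 9.200 = HKD 4,471,200.00
HKD 4,471,200.00 ÷ 0.006198 = KRW 721,393,998
KRW 721,393,998 ÷ 1439 = CHF 501,316.19
Profit = CHF 501,316.19 − CHF 486,000.00

Profit: CHF 15,316.19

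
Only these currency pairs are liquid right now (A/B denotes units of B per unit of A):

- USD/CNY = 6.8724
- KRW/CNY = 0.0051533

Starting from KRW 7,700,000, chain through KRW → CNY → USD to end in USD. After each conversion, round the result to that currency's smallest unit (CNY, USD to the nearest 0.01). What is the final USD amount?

USD 5,773.88

KRW 7,700,000 × 0.0051533 = CNY 39,680.41
CNY 39,680.41 ÷ 6.8724 = USD 5,773.88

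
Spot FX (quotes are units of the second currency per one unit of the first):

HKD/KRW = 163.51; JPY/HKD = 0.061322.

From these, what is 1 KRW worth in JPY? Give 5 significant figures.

KRW/JPY = 0.099733

1 KRW ÷ 163.51 = 0.00611583 HKD
0.00611583 HKD ÷ 0.061322 = 0.0997331 JPY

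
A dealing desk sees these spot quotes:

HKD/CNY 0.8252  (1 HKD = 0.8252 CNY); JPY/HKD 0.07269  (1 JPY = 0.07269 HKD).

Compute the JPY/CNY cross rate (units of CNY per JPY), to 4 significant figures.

1 JPY × 0.07269 = 0.07269 HKD
0.07269 HKD × 0.8252 = 0.0599838 CNY

JPY/CNY = 0.05998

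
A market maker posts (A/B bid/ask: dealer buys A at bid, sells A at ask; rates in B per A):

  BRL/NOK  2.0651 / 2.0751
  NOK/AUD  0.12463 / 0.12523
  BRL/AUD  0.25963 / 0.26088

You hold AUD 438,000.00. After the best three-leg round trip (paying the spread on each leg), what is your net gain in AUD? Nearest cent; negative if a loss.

Best loop AUD → NOK → BRL → AUD:
AUD 438,000.00 ÷ 0.12523 (buy NOK at ask) = NOK 3,497,564.48
NOK 3,497,564.48 ÷ 2.0751 (buy BRL at ask) = BRL 1,685,492.02
BRL 1,685,492.02 × 0.25963 (sell BRL at bid) = AUD 437,604.29

Net result: AUD -395.71 (no profitable arbitrage after spreads)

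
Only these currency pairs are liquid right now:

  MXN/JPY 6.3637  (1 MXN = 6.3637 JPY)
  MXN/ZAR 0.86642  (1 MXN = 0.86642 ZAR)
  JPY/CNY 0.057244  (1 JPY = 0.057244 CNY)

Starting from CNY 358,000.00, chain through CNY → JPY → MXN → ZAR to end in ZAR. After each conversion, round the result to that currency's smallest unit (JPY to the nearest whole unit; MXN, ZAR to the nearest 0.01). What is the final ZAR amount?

ZAR 851,474.91

CNY 358,000.00 ÷ 0.057244 = JPY 6,253,931
JPY 6,253,931 ÷ 6.3637 = MXN 982,750.76
MXN 982,750.76 × 0.86642 = ZAR 851,474.91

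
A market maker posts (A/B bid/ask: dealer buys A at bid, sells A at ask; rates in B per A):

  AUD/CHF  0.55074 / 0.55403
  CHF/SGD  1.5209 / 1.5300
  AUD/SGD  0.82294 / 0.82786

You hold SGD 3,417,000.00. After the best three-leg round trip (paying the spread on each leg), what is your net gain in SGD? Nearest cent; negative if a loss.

Net profit: SGD 40,286.42

Best loop SGD → AUD → CHF → SGD:
SGD 3,417,000.00 ÷ 0.82786 (buy AUD at ask) = AUD 4,127,509.48
AUD 4,127,509.48 × 0.55074 (sell AUD at bid) = CHF 2,273,184.57
CHF 2,273,184.57 × 1.5209 (sell CHF at bid) = SGD 3,457,286.42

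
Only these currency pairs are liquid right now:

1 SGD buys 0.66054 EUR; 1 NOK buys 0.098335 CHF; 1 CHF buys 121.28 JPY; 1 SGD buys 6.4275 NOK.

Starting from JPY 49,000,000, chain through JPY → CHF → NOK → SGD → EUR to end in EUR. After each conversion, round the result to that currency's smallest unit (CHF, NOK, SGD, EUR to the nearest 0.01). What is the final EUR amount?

EUR 422,236.54

JPY 49,000,000 ÷ 121.28 = CHF 404,023.75
CHF 404,023.75 ÷ 0.098335 = NOK 4,108,646.46
NOK 4,108,646.46 ÷ 6.4275 = SGD 639,229.32
SGD 639,229.32 × 0.66054 = EUR 422,236.54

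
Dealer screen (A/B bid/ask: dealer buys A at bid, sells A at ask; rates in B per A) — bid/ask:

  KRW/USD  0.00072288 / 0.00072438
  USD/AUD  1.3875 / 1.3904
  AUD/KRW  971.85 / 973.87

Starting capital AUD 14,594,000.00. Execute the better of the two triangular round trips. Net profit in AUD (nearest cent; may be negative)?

Net profit: AUD 284,773.90

Best loop AUD → USD → KRW → AUD:
AUD 14,594,000.00 ÷ 1.3904 (buy USD at ask) = USD 10,496,260.07
USD 10,496,260.07 ÷ 0.00072438 (buy KRW at ask) = KRW 14,489,991,536
KRW 14,489,991,536 ÷ 973.87 (buy AUD at ask) = AUD 14,878,773.90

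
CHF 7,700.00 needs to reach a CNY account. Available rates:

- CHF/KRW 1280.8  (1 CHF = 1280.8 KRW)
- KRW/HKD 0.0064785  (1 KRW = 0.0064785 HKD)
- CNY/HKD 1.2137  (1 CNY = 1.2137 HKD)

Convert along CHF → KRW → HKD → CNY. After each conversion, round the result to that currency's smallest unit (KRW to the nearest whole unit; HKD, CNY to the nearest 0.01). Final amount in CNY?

CNY 52,642.33

CHF 7,700.00 × 1280.8 = KRW 9,862,160
KRW 9,862,160 × 0.0064785 = HKD 63,892.00
HKD 63,892.00 ÷ 1.2137 = CNY 52,642.33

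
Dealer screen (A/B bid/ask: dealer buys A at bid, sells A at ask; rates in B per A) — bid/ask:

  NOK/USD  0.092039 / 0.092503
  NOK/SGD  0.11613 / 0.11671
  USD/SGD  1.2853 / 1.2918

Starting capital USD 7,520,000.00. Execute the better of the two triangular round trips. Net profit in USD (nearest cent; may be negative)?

Net profit: USD 102,302.33

Best loop USD → SGD → NOK → USD:
USD 7,520,000.00 × 1.2853 (sell USD at bid) = SGD 9,665,456.00
SGD 9,665,456.00 ÷ 0.11671 (buy NOK at ask) = NOK 82,816,005.48
NOK 82,816,005.48 × 0.092039 (sell NOK at bid) = USD 7,622,302.33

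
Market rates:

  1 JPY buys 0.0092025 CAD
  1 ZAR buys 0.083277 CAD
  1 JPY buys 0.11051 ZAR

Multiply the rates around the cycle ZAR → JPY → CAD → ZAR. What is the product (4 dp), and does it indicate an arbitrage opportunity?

Around ZAR → JPY → CAD → ZAR: 1 ÷ 0.11051 × 0.0092025 ÷ 0.083277 = 0.999952
Product ≈ 1 (deviation 0.005%, within rounding noise).

1.0000 (no arbitrage)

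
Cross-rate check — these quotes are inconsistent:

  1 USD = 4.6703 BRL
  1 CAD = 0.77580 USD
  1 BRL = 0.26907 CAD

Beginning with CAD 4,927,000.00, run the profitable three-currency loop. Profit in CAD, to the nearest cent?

Profitable loop is CAD → BRL → USD → CAD:
CAD 4,927,000.00 ÷ 0.26907 = BRL 18,311,220.13
BRL 18,311,220.13 ÷ 4.6703 = USD 3,920,780.28
USD 3,920,780.28 ÷ 0.77580 = CAD 5,053,854.44
Profit = CAD 5,053,854.44 − CAD 4,927,000.00

Profit: CAD 126,854.44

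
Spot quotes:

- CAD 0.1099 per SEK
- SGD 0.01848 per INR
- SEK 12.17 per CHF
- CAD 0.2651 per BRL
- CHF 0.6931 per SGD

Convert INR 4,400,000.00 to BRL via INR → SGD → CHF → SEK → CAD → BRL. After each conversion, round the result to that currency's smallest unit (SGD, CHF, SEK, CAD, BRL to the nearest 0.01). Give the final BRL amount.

BRL 284,334.21

INR 4,400,000.00 × 0.01848 = SGD 81,312.00
SGD 81,312.00 × 0.6931 = CHF 56,357.35
CHF 56,357.35 × 12.17 = SEK 685,868.95
SEK 685,868.95 × 0.1099 = CAD 75,377.00
CAD 75,377.00 ÷ 0.2651 = BRL 284,334.21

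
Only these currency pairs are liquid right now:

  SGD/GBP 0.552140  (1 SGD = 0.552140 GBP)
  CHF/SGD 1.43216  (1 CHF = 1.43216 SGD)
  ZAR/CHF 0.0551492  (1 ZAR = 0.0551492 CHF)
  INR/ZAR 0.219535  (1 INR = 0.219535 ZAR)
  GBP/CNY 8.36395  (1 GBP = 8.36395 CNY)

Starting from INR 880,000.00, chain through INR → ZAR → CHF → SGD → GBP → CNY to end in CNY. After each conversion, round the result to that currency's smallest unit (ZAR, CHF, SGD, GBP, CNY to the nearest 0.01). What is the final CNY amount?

CNY 70,465.69

INR 880,000.00 × 0.219535 = ZAR 193,190.80
ZAR 193,190.80 × 0.0551492 = CHF 10,654.32
CHF 10,654.32 × 1.43216 = SGD 15,258.69
SGD 15,258.69 × 0.552140 = GBP 8,424.93
GBP 8,424.93 × 8.36395 = CNY 70,465.69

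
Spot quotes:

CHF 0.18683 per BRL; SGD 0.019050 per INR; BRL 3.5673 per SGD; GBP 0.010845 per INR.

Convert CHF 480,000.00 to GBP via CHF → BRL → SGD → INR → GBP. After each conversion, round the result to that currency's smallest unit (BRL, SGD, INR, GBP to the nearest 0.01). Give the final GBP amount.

GBP 410,005.39

CHF 480,000.00 ÷ 0.18683 = BRL 2,569,180.54
BRL 2,569,180.54 ÷ 3.5673 = SGD 720,203.11
SGD 720,203.11 ÷ 0.019050 = INR 37,805,937.53
INR 37,805,937.53 × 0.010845 = GBP 410,005.39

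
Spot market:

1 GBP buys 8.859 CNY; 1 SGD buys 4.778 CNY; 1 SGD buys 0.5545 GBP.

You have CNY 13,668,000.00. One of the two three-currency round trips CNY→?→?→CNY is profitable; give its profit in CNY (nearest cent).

Profitable loop is CNY → SGD → GBP → CNY:
CNY 13,668,000.00 ÷ 4.778 = SGD 2,860,611.13
SGD 2,860,611.13 × 0.5545 = GBP 1,586,208.87
GBP 1,586,208.87 × 8.859 = CNY 14,052,224.41
Profit = CNY 14,052,224.41 − CNY 13,668,000.00

Profit: CNY 384,224.41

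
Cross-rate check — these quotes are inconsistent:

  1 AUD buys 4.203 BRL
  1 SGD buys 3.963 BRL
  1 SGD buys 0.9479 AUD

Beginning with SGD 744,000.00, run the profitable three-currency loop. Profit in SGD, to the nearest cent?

Profit: SGD 3,946.92

Profitable loop is SGD → AUD → BRL → SGD:
SGD 744,000.00 × 0.9479 = AUD 705,237.60
AUD 705,237.60 × 4.203 = BRL 2,964,113.63
BRL 2,964,113.63 ÷ 3.963 = SGD 747,946.92
Profit = SGD 747,946.92 − SGD 744,000.00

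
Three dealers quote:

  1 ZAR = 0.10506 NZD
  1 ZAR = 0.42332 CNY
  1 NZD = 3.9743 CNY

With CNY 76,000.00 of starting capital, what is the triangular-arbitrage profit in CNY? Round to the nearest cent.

Profitable loop is CNY → NZD → ZAR → CNY:
CNY 76,000.00 ÷ 3.9743 = NZD 19,122.86
NZD 19,122.86 ÷ 0.10506 = ZAR 182,018.51
ZAR 182,018.51 × 0.42332 = CNY 77,052.07
Profit = CNY 77,052.07 − CNY 76,000.00

Profit: CNY 1,052.07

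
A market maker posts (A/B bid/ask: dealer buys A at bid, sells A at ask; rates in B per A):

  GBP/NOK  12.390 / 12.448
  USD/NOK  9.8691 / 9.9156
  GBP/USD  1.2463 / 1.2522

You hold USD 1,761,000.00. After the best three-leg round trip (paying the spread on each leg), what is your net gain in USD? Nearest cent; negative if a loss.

Best loop USD → GBP → NOK → USD:
USD 1,761,000.00 ÷ 1.2522 (buy GBP at ask) = GBP 1,406,324.87
GBP 1,406,324.87 × 12.390 (sell GBP at bid) = NOK 17,424,365.12
NOK 17,424,365.12 ÷ 9.9156 (buy USD at ask) = USD 1,757,267.85

Net result: USD -3,732.15 (no profitable arbitrage after spreads)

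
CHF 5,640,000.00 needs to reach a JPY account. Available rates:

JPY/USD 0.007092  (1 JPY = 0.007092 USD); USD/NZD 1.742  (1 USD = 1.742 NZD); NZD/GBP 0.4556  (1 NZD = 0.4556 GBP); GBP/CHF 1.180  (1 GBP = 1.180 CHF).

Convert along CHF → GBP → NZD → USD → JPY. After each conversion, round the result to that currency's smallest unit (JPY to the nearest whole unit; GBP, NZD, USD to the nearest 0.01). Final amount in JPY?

JPY 849,173,639

CHF 5,640,000.00 ÷ 1.180 = GBP 4,779,661.02
GBP 4,779,661.02 ÷ 0.4556 = NZD 10,490,915.32
NZD 10,490,915.32 ÷ 1.742 = USD 6,022,339.45
USD 6,022,339.45 ÷ 0.007092 = JPY 849,173,639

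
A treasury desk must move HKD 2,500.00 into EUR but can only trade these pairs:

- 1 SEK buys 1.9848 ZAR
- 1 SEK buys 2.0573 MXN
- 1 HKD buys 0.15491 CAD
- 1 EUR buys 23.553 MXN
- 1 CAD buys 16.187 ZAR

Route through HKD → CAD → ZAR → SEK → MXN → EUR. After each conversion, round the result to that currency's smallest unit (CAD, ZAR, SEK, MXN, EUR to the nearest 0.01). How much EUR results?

HKD 2,500.00 × 0.15491 = CAD 387.27
CAD 387.27 × 16.187 = ZAR 6,268.74
ZAR 6,268.74 ÷ 1.9848 = SEK 3,158.37
SEK 3,158.37 × 2.0573 = MXN 6,497.71
MXN 6,497.71 ÷ 23.553 = EUR 275.88

EUR 275.88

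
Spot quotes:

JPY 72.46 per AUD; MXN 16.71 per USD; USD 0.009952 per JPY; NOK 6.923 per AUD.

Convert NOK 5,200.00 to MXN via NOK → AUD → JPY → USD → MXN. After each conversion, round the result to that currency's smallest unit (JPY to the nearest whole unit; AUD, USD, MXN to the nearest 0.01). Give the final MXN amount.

MXN 9,050.97

NOK 5,200.00 ÷ 6.923 = AUD 751.12
AUD 751.12 × 72.46 = JPY 54,426
JPY 54,426 × 0.009952 = USD 541.65
USD 541.65 × 16.71 = MXN 9,050.97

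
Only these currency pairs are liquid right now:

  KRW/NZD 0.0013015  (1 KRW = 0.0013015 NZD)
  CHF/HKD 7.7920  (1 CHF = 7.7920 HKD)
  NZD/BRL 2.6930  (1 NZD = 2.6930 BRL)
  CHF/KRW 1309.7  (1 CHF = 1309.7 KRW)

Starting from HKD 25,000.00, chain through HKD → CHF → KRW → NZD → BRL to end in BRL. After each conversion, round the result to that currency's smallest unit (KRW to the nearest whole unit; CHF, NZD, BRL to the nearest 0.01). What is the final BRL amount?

HKD 25,000.00 ÷ 7.7920 = CHF 3,208.42
CHF 3,208.42 × 1309.7 = KRW 4,202,068
KRW 4,202,068 × 0.0013015 = NZD 5,468.99
NZD 5,468.99 × 2.6930 = BRL 14,727.99

BRL 14,727.99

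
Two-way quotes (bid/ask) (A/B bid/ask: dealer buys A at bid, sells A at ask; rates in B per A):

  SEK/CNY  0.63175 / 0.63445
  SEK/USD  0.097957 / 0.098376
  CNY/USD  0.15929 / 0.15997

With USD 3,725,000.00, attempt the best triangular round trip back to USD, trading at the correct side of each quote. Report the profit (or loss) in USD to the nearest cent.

Best loop USD → SEK → CNY → USD:
USD 3,725,000.00 ÷ 0.098376 (buy SEK at ask) = SEK 37,864,926.40
SEK 37,864,926.40 × 0.63175 (sell SEK at bid) = CNY 23,921,167.26
CNY 23,921,167.26 × 0.15929 (sell CNY at bid) = USD 3,810,402.73

Net profit: USD 85,402.73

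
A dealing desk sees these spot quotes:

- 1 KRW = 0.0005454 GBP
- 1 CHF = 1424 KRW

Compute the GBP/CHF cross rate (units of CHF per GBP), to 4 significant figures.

GBP/CHF = 1.288

1 GBP ÷ 0.0005454 = 1833.52 KRW
1833.52 KRW ÷ 1424 = 1.28758 CHF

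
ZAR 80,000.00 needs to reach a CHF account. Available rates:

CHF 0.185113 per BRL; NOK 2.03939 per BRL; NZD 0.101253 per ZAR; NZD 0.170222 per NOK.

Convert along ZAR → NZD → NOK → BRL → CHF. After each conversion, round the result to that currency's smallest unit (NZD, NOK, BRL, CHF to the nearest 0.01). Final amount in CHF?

CHF 4,319.35

ZAR 80,000.00 × 0.101253 = NZD 8,100.24
NZD 8,100.24 ÷ 0.170222 = NOK 47,586.33
NOK 47,586.33 ÷ 2.03939 = BRL 23,333.61
BRL 23,333.61 × 0.185113 = CHF 4,319.35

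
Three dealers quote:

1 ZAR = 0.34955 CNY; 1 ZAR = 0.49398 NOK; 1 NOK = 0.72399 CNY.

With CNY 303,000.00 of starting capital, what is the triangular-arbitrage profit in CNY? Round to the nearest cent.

Profit: CNY 7,009.68

Profitable loop is CNY → ZAR → NOK → CNY:
CNY 303,000.00 ÷ 0.34955 = ZAR 866,828.78
ZAR 866,828.78 × 0.49398 = NOK 428,196.08
NOK 428,196.08 × 0.72399 = CNY 310,009.68
Profit = CNY 310,009.68 − CNY 303,000.00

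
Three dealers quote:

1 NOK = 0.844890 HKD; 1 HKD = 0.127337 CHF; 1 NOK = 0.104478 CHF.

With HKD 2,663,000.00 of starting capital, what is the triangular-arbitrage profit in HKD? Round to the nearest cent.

Profit: HKD 79,212.46

Profitable loop is HKD → CHF → NOK → HKD:
HKD 2,663,000.00 × 0.127337 = CHF 339,098.43
CHF 339,098.43 ÷ 0.104478 = NOK 3,245,644.36
NOK 3,245,644.36 × 0.844890 = HKD 2,742,212.46
Profit = HKD 2,742,212.46 − HKD 2,663,000.00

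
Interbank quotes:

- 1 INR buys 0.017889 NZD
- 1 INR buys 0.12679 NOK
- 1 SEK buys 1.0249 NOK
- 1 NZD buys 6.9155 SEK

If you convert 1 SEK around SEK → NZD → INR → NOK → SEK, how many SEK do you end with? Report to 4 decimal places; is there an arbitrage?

1.0000 (no arbitrage)

Around SEK → NZD → INR → NOK → SEK: 1 ÷ 6.9155 ÷ 0.017889 × 0.12679 ÷ 1.0249 = 0.999986
Product ≈ 1 (deviation 0.001%, within rounding noise).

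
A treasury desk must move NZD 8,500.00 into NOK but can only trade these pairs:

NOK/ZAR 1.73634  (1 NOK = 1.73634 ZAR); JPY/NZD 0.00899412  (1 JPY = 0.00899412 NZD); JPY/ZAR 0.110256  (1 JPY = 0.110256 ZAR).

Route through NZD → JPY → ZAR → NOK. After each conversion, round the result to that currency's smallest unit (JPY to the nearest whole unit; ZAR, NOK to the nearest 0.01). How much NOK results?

NZD 8,500.00 ÷ 0.00899412 = JPY 945,062
JPY 945,062 × 0.110256 = ZAR 104,198.76
ZAR 104,198.76 ÷ 1.73634 = NOK 60,010.57

NOK 60,010.57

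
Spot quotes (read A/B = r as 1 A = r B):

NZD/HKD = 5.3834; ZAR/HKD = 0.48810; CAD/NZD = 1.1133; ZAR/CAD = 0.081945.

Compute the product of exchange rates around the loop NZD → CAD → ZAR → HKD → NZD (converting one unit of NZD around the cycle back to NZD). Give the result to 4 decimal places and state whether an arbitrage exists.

0.9938 (arbitrage exists)

Around NZD → CAD → ZAR → HKD → NZD: 1 ÷ 1.1133 ÷ 0.081945 × 0.48810 ÷ 5.3834 = 0.993842
Product < 1; profitable direction is NZD → HKD → ZAR → CAD → NZD.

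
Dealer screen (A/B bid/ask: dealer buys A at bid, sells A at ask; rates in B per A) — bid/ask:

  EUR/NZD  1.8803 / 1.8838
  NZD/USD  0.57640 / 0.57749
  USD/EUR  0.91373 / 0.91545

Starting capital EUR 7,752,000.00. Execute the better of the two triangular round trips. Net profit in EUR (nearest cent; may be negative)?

Best loop EUR → USD → NZD → EUR:
EUR 7,752,000.00 ÷ 0.91545 (buy USD at ask) = USD 8,467,966.57
USD 8,467,966.57 ÷ 0.57749 (buy NZD at ask) = NZD 14,663,399.49
NZD 14,663,399.49 ÷ 1.8838 (buy EUR at ask) = EUR 7,783,947.07

Net profit: EUR 31,947.07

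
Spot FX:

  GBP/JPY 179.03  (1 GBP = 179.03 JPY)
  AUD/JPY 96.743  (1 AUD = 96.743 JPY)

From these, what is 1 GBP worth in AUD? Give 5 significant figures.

1 GBP × 179.03 = 179.03 JPY
179.03 JPY ÷ 96.743 = 1.85057 AUD

GBP/AUD = 1.8506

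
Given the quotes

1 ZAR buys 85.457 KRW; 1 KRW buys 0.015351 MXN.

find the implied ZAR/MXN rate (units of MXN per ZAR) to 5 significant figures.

1 ZAR × 85.457 = 85.457 KRW
85.457 KRW × 0.015351 = 1.31185 MXN

ZAR/MXN = 1.3119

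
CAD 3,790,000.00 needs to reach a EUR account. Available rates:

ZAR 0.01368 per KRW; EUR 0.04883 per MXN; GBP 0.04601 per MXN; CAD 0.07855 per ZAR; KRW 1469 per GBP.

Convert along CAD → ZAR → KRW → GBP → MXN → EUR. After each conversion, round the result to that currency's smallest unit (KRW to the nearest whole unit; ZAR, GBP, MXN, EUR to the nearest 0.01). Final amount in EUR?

CAD 3,790,000.00 ÷ 0.07855 = ZAR 48,249,522.60
ZAR 48,249,522.60 ÷ 0.01368 = KRW 3,527,011,886
KRW 3,527,011,886 ÷ 1469 = GBP 2,400,961.12
GBP 2,400,961.12 ÷ 0.04601 = MXN 52,183,462.73
MXN 52,183,462.73 × 0.04883 = EUR 2,548,118.49

EUR 2,548,118.49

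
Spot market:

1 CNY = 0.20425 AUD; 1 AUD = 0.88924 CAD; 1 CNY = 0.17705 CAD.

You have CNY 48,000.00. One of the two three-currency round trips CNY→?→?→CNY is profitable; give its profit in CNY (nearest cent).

Profitable loop is CNY → AUD → CAD → CNY:
CNY 48,000.00 × 0.20425 = AUD 9,804.00
AUD 9,804.00 × 0.88924 = CAD 8,718.11
CAD 8,718.11 ÷ 0.17705 = CNY 49,240.94
Profit = CNY 49,240.94 − CNY 48,000.00

Profit: CNY 1,240.94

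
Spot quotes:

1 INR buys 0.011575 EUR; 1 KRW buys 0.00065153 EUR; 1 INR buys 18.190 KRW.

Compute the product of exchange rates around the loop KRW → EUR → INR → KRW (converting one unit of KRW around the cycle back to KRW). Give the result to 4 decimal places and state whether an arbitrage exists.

1.0239 (arbitrage exists)

Around KRW → EUR → INR → KRW: 1 × 0.00065153 ÷ 0.011575 × 18.190 = 1.023873
Product > 1; profitable direction is KRW → EUR → INR → KRW.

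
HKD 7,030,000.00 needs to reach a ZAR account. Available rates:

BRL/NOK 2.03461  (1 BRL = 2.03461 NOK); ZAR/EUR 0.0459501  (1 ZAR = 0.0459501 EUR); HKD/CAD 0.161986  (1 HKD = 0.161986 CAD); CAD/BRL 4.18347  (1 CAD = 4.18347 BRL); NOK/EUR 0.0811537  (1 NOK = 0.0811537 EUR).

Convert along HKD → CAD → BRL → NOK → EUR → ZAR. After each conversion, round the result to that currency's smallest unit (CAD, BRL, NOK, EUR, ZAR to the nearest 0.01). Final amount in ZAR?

HKD 7,030,000.00 × 0.161986 = CAD 1,138,761.58
CAD 1,138,761.58 × 4.18347 = BRL 4,763,974.91
BRL 4,763,974.91 × 2.03461 = NOK 9,692,830.99
NOK 9,692,830.99 × 0.0811537 = EUR 786,609.10
EUR 786,609.10 ÷ 0.0459501 = ZAR 17,118,767.97

ZAR 17,118,767.97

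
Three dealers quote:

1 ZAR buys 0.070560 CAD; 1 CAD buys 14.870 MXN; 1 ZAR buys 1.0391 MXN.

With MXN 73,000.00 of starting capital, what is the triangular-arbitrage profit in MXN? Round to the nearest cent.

Profitable loop is MXN → ZAR → CAD → MXN:
MXN 73,000.00 ÷ 1.0391 = ZAR 70,253.10
ZAR 70,253.10 × 0.070560 = CAD 4,957.06
CAD 4,957.06 × 14.870 = MXN 73,711.47
Profit = MXN 73,711.47 − MXN 73,000.00

Profit: MXN 711.47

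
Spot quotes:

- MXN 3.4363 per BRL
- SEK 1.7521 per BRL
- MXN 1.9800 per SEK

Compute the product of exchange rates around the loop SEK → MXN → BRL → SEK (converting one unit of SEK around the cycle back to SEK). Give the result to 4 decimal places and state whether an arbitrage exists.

1.0096 (arbitrage exists)

Around SEK → MXN → BRL → SEK: 1 × 1.9800 ÷ 3.4363 × 1.7521 = 1.009562
Product > 1; profitable direction is SEK → MXN → BRL → SEK.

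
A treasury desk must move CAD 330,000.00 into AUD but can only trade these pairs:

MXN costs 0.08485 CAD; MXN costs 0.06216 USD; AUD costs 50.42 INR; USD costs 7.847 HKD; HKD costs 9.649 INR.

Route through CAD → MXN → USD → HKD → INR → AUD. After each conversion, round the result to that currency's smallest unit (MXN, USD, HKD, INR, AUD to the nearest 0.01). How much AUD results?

AUD 363,041.45

CAD 330,000.00 ÷ 0.08485 = MXN 3,889,216.26
MXN 3,889,216.26 × 0.06216 = USD 241,753.68
USD 241,753.68 × 7.847 = HKD 1,897,041.13
HKD 1,897,041.13 × 9.649 = INR 18,304,549.86
INR 18,304,549.86 ÷ 50.42 = AUD 363,041.45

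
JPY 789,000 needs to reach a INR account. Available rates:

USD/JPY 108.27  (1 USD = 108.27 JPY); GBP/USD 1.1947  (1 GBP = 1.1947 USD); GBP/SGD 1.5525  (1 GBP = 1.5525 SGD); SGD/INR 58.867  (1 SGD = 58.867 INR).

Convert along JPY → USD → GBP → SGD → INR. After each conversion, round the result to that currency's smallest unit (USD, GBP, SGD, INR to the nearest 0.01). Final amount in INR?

INR 557,459.89

JPY 789,000 ÷ 108.27 = USD 7,287.34
USD 7,287.34 ÷ 1.1947 = GBP 6,099.72
GBP 6,099.72 × 1.5525 = SGD 9,469.82
SGD 9,469.82 × 58.867 = INR 557,459.89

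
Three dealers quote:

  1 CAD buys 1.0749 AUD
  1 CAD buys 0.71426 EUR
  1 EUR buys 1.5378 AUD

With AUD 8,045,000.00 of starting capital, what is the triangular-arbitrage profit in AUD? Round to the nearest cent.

Profit: AUD 175,801.68

Profitable loop is AUD → CAD → EUR → AUD:
AUD 8,045,000.00 ÷ 1.0749 = CAD 7,484,417.16
CAD 7,484,417.16 × 0.71426 = EUR 5,345,819.80
EUR 5,345,819.80 × 1.5378 = AUD 8,220,801.68
Profit = AUD 8,220,801.68 − AUD 8,045,000.00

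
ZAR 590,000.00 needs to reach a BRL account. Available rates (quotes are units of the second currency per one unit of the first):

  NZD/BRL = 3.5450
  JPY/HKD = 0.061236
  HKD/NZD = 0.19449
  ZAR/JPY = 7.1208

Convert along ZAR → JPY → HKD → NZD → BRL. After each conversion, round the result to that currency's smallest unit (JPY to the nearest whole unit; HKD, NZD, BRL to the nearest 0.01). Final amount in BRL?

ZAR 590,000.00 × 7.1208 = JPY 4,201,272
JPY 4,201,272 × 0.061236 = HKD 257,269.09
HKD 257,269.09 × 0.19449 = NZD 50,036.27
NZD 50,036.27 × 3.5450 = BRL 177,378.58

BRL 177,378.58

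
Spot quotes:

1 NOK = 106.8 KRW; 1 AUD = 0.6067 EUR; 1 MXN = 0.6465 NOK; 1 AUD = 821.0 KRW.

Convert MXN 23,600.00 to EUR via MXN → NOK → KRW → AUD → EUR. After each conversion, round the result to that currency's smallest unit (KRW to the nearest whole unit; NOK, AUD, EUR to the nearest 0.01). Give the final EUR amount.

MXN 23,600.00 × 0.6465 = NOK 15,257.40
NOK 15,257.40 × 106.8 = KRW 1,629,490
KRW 1,629,490 ÷ 821.0 = AUD 1,984.76
AUD 1,984.76 × 0.6067 = EUR 1,204.15

EUR 1,204.15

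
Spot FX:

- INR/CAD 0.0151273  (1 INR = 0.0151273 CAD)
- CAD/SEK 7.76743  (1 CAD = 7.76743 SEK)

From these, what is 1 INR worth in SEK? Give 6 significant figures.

INR/SEK = 0.117500

1 INR × 0.0151273 = 0.0151273 CAD
0.0151273 CAD × 7.76743 = 0.1175 SEK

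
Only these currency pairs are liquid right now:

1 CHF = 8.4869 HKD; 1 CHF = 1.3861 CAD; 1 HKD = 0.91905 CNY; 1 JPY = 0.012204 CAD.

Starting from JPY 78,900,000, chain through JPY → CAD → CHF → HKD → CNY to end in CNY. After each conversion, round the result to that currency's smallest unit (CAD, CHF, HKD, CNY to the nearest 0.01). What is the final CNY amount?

JPY 78,900,000 × 0.012204 = CAD 962,895.60
CAD 962,895.60 ÷ 1.3861 = CHF 694,679.75
CHF 694,679.75 × 8.4869 = HKD 5,895,677.57
HKD 5,895,677.57 × 0.91905 = CNY 5,418,422.47

CNY 5,418,422.47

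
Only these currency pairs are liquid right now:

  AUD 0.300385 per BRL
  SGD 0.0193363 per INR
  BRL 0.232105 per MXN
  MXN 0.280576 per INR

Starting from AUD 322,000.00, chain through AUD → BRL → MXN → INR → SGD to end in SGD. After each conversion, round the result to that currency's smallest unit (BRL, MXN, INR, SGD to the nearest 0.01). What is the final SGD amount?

AUD 322,000.00 ÷ 0.300385 = BRL 1,071,957.65
BRL 1,071,957.65 ÷ 0.232105 = MXN 4,618,416.88
MXN 4,618,416.88 ÷ 0.280576 = INR 16,460,484.43
INR 16,460,484.43 × 0.0193363 = SGD 318,284.87

SGD 318,284.87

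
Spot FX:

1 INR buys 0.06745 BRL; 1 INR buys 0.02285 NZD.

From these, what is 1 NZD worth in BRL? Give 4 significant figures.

1 NZD ÷ 0.02285 = 43.7637 INR
43.7637 INR × 0.06745 = 2.95186 BRL

NZD/BRL = 2.952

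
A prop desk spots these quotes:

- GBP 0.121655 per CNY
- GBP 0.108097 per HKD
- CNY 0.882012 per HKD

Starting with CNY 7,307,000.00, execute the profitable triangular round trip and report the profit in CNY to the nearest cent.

Profit: CNY 54,194.48

Profitable loop is CNY → HKD → GBP → CNY:
CNY 7,307,000.00 ÷ 0.882012 = HKD 8,284,467.79
HKD 8,284,467.79 × 0.108097 = GBP 895,526.11
GBP 895,526.11 ÷ 0.121655 = CNY 7,361,194.48
Profit = CNY 7,361,194.48 − CNY 7,307,000.00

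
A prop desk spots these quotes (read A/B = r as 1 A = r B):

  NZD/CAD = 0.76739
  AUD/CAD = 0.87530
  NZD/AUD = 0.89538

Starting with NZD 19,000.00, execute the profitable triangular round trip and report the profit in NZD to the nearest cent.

Profitable loop is NZD → AUD → CAD → NZD:
NZD 19,000.00 × 0.89538 = AUD 17,012.22
AUD 17,012.22 × 0.87530 = CAD 14,890.80
CAD 14,890.80 ÷ 0.76739 = NZD 19,404.47
Profit = NZD 19,404.47 − NZD 19,000.00

Profit: NZD 404.47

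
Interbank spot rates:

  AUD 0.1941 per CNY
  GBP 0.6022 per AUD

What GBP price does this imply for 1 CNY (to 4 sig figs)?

CNY/GBP = 0.1169

1 CNY × 0.1941 = 0.1941 AUD
0.1941 AUD × 0.6022 = 0.116887 GBP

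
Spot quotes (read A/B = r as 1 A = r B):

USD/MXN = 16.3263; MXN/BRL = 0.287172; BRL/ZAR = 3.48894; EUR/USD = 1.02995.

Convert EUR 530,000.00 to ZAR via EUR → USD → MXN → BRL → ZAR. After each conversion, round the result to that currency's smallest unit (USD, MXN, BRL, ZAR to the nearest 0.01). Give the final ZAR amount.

EUR 530,000.00 × 1.02995 = USD 545,873.50
USD 545,873.50 × 16.3263 = MXN 8,912,094.52
MXN 8,912,094.52 × 0.287172 = BRL 2,559,304.01
BRL 2,559,304.01 × 3.48894 = ZAR 8,929,258.13

ZAR 8,929,258.13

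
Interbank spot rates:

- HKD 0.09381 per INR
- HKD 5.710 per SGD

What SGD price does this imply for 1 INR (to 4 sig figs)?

INR/SGD = 0.01643

1 INR × 0.09381 = 0.09381 HKD
0.09381 HKD ÷ 5.710 = 0.0164291 SGD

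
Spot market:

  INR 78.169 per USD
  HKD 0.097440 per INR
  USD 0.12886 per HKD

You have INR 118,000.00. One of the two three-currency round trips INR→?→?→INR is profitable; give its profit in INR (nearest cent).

Profitable loop is INR → USD → HKD → INR:
INR 118,000.00 ÷ 78.169 = USD 1,509.55
USD 1,509.55 ÷ 0.12886 = HKD 11,714.65
HKD 11,714.65 ÷ 0.097440 = INR 120,224.24
Profit = INR 120,224.24 − INR 118,000.00

Profit: INR 2,224.24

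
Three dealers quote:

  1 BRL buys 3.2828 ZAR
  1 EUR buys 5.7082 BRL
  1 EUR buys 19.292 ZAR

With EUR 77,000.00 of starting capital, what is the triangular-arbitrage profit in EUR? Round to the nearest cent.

Profitable loop is EUR → ZAR → BRL → EUR:
EUR 77,000.00 × 19.292 = ZAR 1,485,484.00
ZAR 1,485,484.00 ÷ 3.2828 = BRL 452,505.18
BRL 452,505.18 ÷ 5.7082 = EUR 79,272.83
Profit = EUR 79,272.83 − EUR 77,000.00

Profit: EUR 2,272.83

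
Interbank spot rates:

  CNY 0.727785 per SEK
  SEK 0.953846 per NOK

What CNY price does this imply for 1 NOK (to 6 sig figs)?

1 NOK × 0.953846 = 0.953846 SEK
0.953846 SEK × 0.727785 = 0.694195 CNY

NOK/CNY = 0.694195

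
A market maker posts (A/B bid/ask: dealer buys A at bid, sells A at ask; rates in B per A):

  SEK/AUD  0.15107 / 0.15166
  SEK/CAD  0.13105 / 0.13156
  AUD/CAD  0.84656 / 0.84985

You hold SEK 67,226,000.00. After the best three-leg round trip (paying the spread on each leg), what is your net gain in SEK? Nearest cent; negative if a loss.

Best loop SEK → CAD → AUD → SEK:
SEK 67,226,000.00 × 0.13105 (sell SEK at bid) = CAD 8,809,967.30
CAD 8,809,967.30 ÷ 0.84985 (buy AUD at ask) = AUD 10,366,496.79
AUD 10,366,496.79 ÷ 0.15166 (buy SEK at ask) = SEK 68,353,532.86

Net profit: SEK 1,127,532.86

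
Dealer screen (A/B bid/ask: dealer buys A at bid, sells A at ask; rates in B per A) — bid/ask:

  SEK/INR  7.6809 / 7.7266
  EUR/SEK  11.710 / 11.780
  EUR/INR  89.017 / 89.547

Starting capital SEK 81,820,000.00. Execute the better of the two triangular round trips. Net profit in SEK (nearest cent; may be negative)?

Best loop SEK → INR → EUR → SEK:
SEK 81,820,000.00 × 7.6809 (sell SEK at bid) = INR 628,451,238.00
INR 628,451,238.00 ÷ 89.547 (buy EUR at ask) = EUR 7,018,116.05
EUR 7,018,116.05 × 11.710 (sell EUR at bid) = SEK 82,182,138.95

Net profit: SEK 362,138.95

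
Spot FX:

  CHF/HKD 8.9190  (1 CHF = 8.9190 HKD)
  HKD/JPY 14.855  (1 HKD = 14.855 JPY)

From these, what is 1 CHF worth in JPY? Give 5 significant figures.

CHF/JPY = 132.49

1 CHF × 8.9190 = 8.919 HKD
8.919 HKD × 14.855 = 132.492 JPY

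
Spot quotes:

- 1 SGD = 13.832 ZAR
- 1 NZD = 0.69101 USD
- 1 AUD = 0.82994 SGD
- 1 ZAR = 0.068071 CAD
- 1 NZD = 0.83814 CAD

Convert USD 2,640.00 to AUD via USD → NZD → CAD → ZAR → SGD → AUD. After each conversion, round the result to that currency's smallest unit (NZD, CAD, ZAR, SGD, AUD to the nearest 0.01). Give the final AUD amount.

AUD 4,097.72

USD 2,640.00 ÷ 0.69101 = NZD 3,820.49
NZD 3,820.49 × 0.83814 = CAD 3,202.11
CAD 3,202.11 ÷ 0.068071 = ZAR 47,040.74
ZAR 47,040.74 ÷ 13.832 = SGD 3,400.86
SGD 3,400.86 ÷ 0.82994 = AUD 4,097.72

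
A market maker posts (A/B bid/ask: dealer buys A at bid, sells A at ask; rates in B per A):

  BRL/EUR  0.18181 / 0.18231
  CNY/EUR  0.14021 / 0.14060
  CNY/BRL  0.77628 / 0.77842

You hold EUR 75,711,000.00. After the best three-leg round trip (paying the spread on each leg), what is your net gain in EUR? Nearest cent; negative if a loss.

Net profit: EUR 288,340.87

Best loop EUR → CNY → BRL → EUR:
EUR 75,711,000.00 ÷ 0.14060 (buy CNY at ask) = CNY 538,485,064.01
CNY 538,485,064.01 × 0.77628 (sell CNY at bid) = BRL 418,015,185.49
BRL 418,015,185.49 × 0.18181 (sell BRL at bid) = EUR 75,999,340.87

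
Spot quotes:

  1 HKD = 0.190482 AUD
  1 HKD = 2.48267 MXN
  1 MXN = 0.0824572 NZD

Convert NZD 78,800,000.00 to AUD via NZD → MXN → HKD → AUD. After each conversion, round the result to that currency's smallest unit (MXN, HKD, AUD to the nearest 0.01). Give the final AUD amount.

NZD 78,800,000.00 ÷ 0.0824572 = MXN 955,647,293.38
MXN 955,647,293.38 ÷ 2.48267 = HKD 384,927,232.93
HKD 384,927,232.93 × 0.190482 = AUD 73,321,709.18

AUD 73,321,709.18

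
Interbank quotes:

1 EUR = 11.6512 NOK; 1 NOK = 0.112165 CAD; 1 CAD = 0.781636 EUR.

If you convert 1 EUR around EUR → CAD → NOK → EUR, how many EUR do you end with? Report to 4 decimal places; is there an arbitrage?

Around EUR → CAD → NOK → EUR: 1 ÷ 0.781636 ÷ 0.112165 ÷ 11.6512 = 0.978966
Product < 1; profitable direction is EUR → NOK → CAD → EUR.

0.9790 (arbitrage exists)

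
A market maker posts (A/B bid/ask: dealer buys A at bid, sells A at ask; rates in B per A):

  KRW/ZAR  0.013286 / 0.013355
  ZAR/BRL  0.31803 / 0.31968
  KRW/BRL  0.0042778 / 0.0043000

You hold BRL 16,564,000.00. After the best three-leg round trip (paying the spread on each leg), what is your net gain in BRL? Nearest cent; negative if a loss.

Best loop BRL → ZAR → KRW → BRL:
BRL 16,564,000.00 ÷ 0.31968 (buy ZAR at ask) = ZAR 51,814,314.31
ZAR 51,814,314.31 ÷ 0.013355 (buy KRW at ask) = KRW 3,879,768,949
KRW 3,879,768,949 × 0.0042778 (sell KRW at bid) = BRL 16,596,875.61

Net profit: BRL 32,875.61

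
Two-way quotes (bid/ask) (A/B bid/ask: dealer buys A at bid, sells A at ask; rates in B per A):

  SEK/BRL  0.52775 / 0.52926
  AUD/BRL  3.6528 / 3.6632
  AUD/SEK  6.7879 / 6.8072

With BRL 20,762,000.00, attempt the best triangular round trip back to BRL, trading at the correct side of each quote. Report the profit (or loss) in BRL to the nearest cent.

Best loop BRL → SEK → AUD → BRL:
BRL 20,762,000.00 ÷ 0.52926 (buy SEK at ask) = SEK 39,228,356.57
SEK 39,228,356.57 ÷ 6.8072 (buy AUD at ask) = AUD 5,762,774.21
AUD 5,762,774.21 × 3.6528 (sell AUD at bid) = BRL 21,050,261.62

Net profit: BRL 288,261.62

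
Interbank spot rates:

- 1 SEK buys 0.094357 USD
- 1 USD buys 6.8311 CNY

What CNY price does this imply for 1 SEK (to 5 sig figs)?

SEK/CNY = 0.64456

1 SEK × 0.094357 = 0.094357 USD
0.094357 USD × 6.8311 = 0.644562 CNY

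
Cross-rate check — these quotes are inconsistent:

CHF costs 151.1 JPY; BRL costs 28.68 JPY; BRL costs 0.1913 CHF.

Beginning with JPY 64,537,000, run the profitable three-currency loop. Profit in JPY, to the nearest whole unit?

Profitable loop is JPY → BRL → CHF → JPY:
JPY 64,537,000 ÷ 28.68 = BRL 2,250,244.07
BRL 2,250,244.07 × 0.1913 = CHF 430,471.69
CHF 430,471.69 × 151.1 = JPY 65,044,273
Profit = JPY 65,044,273 − JPY 64,537,000

Profit: JPY 507,273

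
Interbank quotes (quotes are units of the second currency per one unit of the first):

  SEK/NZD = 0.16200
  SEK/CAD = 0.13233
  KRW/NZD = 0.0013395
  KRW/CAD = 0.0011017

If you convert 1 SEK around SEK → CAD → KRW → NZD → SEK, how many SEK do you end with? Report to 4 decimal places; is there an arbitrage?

Around SEK → CAD → KRW → NZD → SEK: 1 × 0.13233 ÷ 0.0011017 × 0.0013395 ÷ 0.16200 = 0.993168
Product < 1; profitable direction is SEK → NZD → KRW → CAD → SEK.

0.9932 (arbitrage exists)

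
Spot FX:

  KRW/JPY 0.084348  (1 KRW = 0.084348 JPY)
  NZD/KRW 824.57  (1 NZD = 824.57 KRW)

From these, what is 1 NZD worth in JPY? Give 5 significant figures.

NZD/JPY = 69.551

1 NZD × 824.57 = 824.57 KRW
824.57 KRW × 0.084348 = 69.5508 JPY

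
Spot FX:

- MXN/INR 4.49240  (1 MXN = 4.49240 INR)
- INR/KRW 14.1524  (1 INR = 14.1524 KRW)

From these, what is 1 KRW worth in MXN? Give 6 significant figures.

1 KRW ÷ 14.1524 = 0.0706594 INR
0.0706594 INR ÷ 4.49240 = 0.0157287 MXN

KRW/MXN = 0.0157287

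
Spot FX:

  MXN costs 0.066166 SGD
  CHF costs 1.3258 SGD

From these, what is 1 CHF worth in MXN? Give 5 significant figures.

CHF/MXN = 20.037

1 CHF × 1.3258 = 1.3258 SGD
1.3258 SGD ÷ 0.066166 = 20.0375 MXN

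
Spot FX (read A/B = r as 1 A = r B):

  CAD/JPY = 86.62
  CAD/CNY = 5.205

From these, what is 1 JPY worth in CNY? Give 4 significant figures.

JPY/CNY = 0.06009

1 JPY ÷ 86.62 = 0.0115447 CAD
0.0115447 CAD × 5.205 = 0.06009 CNY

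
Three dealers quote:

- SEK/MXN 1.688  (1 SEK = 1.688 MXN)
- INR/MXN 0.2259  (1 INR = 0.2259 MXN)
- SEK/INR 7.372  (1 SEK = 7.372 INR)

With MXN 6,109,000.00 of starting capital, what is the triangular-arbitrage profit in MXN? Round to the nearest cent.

Profitable loop is MXN → INR → SEK → MXN:
MXN 6,109,000.00 ÷ 0.2259 = INR 27,042,939.35
INR 27,042,939.35 ÷ 7.372 = SEK 3,668,331.44
SEK 3,668,331.44 × 1.688 = MXN 6,192,143.47
Profit = MXN 6,192,143.47 − MXN 6,109,000.00

Profit: MXN 83,143.47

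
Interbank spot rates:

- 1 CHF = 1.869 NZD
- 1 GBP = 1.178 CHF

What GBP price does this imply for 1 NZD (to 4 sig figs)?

NZD/GBP = 0.4542

1 NZD ÷ 1.869 = 0.535045 CHF
0.535045 CHF ÷ 1.178 = 0.454198 GBP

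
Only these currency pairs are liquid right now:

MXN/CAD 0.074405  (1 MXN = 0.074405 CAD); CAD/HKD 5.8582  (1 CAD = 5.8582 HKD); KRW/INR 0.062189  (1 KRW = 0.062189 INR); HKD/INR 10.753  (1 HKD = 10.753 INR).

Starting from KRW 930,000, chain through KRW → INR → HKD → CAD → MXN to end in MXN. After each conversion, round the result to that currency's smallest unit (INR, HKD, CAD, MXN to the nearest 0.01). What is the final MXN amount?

MXN 12,339.63

KRW 930,000 × 0.062189 = INR 57,835.77
INR 57,835.77 ÷ 10.753 = HKD 5,378.57
HKD 5,378.57 ÷ 5.8582 = CAD 918.13
CAD 918.13 ÷ 0.074405 = MXN 12,339.63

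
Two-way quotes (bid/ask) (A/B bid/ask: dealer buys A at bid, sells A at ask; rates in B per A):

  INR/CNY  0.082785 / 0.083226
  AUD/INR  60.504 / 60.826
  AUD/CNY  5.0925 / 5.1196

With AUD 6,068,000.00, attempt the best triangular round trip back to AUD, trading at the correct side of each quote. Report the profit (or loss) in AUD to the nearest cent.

Net profit: AUD 36,194.03

Best loop AUD → CNY → INR → AUD:
AUD 6,068,000.00 × 5.0925 (sell AUD at bid) = CNY 30,901,290.00
CNY 30,901,290.00 ÷ 0.083226 (buy INR at ask) = INR 371,293,706.29
INR 371,293,706.29 ÷ 60.826 (buy AUD at ask) = AUD 6,104,194.03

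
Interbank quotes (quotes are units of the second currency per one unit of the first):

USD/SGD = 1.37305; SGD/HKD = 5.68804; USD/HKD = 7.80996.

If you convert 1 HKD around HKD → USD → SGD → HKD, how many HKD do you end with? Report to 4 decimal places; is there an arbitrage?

Around HKD → USD → SGD → HKD: 1 ÷ 7.80996 × 1.37305 × 5.68804 = 1.000000
Product ≈ 1 (deviation 0.000%, within rounding noise).

1.0000 (no arbitrage)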